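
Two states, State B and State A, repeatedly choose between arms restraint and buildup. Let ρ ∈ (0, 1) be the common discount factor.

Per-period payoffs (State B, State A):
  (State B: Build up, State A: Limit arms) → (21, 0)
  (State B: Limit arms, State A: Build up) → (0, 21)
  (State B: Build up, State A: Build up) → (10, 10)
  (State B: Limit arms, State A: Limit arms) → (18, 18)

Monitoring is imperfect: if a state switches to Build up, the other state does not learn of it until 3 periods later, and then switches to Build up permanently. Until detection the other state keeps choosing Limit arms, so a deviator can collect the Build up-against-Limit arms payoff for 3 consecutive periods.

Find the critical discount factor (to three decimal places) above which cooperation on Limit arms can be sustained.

0.648

A deviator earns 21 for 3 periods, then 10 forever; cooperating earns 18 forever. Multiplying the IC by (1−ρ):
18 ≥ 21(1−ρ^3) + 10ρ^3, so 11·ρ^3 ≥ 3 and ρ^3 ≥ 3/11.
ρ ≥ (3/11)^(1/3) ≈ 0.648.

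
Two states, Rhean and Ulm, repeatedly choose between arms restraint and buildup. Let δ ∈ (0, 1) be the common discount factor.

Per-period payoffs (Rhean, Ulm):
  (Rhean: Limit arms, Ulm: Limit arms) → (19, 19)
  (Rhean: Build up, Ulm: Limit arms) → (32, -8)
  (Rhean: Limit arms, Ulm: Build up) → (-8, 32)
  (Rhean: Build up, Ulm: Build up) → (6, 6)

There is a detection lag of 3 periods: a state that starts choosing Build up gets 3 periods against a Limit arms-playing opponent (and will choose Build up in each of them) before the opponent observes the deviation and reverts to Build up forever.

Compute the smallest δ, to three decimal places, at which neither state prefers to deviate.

0.794

The best deviation is to choose Build up for all 3 undetected periods, earning 32 each, then 6 forever once detected.
Deviation value: 32(1−δ^3)/(1−δ) + 6δ^3/(1−δ); cooperation value: 19/(1−δ).
IC: 19 ≥ 32(1−δ^3) + 6δ^3 = 32 − 26δ^3.
So δ^3 ≥ 13/26 = 1/2, giving δ ≥ (1/2)^(1/3) ≈ 0.794.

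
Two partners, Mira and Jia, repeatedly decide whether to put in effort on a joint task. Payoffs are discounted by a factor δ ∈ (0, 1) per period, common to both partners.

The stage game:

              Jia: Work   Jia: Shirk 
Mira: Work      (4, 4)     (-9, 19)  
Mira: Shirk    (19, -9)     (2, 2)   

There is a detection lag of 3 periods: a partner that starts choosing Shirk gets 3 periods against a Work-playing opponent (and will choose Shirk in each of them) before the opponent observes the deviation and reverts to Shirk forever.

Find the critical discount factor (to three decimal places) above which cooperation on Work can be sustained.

The best deviation is to choose Shirk for all 3 undetected periods, earning 19 each, then 2 forever once detected.
Deviation value: 19(1−δ^3)/(1−δ) + 2δ^3/(1−δ); cooperation value: 4/(1−δ).
IC: 4 ≥ 19(1−δ^3) + 2δ^3 = 19 − 17δ^3.
So δ^3 ≥ 15/17, giving δ ≥ (15/17)^(1/3) ≈ 0.959.

0.959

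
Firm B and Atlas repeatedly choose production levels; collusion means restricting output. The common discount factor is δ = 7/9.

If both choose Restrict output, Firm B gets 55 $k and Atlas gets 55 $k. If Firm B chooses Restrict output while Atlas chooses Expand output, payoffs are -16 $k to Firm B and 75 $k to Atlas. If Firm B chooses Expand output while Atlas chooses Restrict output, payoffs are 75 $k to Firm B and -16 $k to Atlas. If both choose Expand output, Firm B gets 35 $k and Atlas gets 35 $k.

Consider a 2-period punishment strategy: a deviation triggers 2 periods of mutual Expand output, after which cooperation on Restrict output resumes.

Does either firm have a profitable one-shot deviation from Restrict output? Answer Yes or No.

No

A one-shot deviation gives 75 now, then 35 for 2 periods, then back to 55.
Gain from deviating: (75−55) today; loss: (55−35) in each of the next 2 periods.
No-deviation condition: (55−35)(δ+…+δ^2) ≥ 75−55, i.e. δ+…+δ^2 ≥ 1.
At δ = 7/9: δ+…+δ^2 = 1.3827 ≥ 1.0000.
So cooperation is sustainable.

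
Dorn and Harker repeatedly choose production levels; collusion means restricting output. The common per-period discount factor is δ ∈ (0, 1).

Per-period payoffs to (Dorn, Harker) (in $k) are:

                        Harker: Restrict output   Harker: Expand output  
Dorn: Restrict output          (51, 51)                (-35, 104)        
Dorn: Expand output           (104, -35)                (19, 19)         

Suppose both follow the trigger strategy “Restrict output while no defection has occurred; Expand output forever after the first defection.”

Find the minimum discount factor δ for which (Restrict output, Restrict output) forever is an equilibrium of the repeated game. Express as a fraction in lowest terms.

53/85

One-period gain from deviating is 104 − 51 = 53. The loss is 51 − 19 = 32 in every subsequent period, with present value 32·δ/(1−δ).
Deviation is unprofitable when 32·δ/(1−δ) ≥ 53, i.e. δ/(1−δ) ≥ 53/32.
Equivalently δ ≥ 53/(53+32) = 53/85.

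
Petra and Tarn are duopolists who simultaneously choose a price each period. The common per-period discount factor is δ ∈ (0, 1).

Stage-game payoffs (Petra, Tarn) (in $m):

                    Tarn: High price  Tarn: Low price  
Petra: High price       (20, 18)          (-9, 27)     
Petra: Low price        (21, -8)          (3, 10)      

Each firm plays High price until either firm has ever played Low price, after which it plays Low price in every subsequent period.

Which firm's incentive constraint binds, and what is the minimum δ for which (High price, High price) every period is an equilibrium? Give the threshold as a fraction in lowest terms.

Tarn; δ ≥ 9/17

Petra's threshold: (21−20)/(21−3) = 1/18.
Tarn's threshold: (27−18)/(27−10) = 9/17.
1/18 < 9/17, so Tarn binds and δ* = 9/17.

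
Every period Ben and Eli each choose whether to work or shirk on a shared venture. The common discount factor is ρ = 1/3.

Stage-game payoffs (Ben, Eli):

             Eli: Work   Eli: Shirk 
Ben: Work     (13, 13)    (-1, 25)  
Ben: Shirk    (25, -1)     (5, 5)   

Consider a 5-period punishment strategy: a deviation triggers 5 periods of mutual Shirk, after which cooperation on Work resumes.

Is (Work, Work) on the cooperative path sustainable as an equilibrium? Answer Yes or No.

Comparing payoff streams over the 6 periods until play realigns: cooperate → 13(1+ρ+…+ρ^5); deviate → 25 + 5(ρ+…+ρ^5).
Cooperation is sustained iff (13−5)(ρ+…+ρ^5) ≥ 25−13.
ρ+…+ρ^5 = 1/3·(1−(1/3)^5)/(1−1/3) = 0.4979, and (25−13)/(13−5) = 1.5000.
0.4979 < 1.5000, so cooperation is not sustainable.

No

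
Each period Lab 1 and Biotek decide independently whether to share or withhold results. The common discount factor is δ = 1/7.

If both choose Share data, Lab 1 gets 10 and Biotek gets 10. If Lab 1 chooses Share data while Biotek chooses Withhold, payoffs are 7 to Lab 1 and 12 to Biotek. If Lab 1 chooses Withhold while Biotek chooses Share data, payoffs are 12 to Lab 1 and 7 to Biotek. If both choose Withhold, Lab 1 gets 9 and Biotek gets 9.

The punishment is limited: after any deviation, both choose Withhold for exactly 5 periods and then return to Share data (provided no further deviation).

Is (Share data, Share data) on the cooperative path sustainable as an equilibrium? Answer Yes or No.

No

A one-shot deviation gives 12 now, then 9 for 5 periods, then back to 10.
Gain from deviating: (12−10) today; loss: (10−9) in each of the next 5 periods.
No-deviation condition: (10−9)(δ+…+δ^5) ≥ 12−10, i.e. δ+…+δ^5 ≥ 2.
At δ = 1/7: δ+…+δ^5 = 0.1667 < 2.0000.
So cooperation is not sustainable.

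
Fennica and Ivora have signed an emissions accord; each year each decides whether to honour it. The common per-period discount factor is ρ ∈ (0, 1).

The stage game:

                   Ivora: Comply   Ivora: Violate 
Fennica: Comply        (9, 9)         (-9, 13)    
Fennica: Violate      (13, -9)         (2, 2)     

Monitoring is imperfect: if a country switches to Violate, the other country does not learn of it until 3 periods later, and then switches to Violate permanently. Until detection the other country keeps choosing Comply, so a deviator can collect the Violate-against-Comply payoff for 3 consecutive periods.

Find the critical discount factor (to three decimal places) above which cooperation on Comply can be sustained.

0.714

A deviator earns 13 for 3 periods, then 2 forever; cooperating earns 9 forever. Multiplying the IC by (1−ρ):
9 ≥ 13(1−ρ^3) + 2ρ^3, so 11·ρ^3 ≥ 4 and ρ^3 ≥ 4/11.
ρ ≥ (4/11)^(1/3) ≈ 0.714.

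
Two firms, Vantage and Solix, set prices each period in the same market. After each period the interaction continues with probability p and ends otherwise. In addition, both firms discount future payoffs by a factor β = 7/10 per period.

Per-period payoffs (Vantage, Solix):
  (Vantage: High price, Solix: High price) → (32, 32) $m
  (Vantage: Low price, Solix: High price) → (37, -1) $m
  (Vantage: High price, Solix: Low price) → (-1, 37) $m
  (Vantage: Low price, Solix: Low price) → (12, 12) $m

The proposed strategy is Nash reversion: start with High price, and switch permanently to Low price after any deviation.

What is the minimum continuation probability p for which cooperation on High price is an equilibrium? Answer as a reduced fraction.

With continuation probability p and discount β, the effective per-period discount factor is βp.
Grim-trigger IC: βp ≥ (37−32)/(37−12) = 1/5.
So p ≥ (1/5)/(7/10) = 2/7.

2/7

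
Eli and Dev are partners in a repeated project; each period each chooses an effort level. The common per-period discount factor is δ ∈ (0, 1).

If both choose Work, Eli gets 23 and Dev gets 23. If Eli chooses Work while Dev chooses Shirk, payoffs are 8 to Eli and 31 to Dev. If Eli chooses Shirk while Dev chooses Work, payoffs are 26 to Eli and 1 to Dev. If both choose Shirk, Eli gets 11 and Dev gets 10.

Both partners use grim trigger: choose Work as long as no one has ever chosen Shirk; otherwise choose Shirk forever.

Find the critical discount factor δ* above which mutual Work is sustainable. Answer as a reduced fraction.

8/21

Eli: cooperation gives 23 each period; deviation gives 26 once then 11 forever.
  23/(1−δ) ≥ 26 + 11δ/(1−δ) ⇒ δ ≥ 3/15 = 1/5.
Dev: cooperation gives 23 each period; deviation gives 31 once then 10 forever.
  δ ≥ 8/21.
Both must hold, so the binding constraint is Dev's: δ ≥ 8/21.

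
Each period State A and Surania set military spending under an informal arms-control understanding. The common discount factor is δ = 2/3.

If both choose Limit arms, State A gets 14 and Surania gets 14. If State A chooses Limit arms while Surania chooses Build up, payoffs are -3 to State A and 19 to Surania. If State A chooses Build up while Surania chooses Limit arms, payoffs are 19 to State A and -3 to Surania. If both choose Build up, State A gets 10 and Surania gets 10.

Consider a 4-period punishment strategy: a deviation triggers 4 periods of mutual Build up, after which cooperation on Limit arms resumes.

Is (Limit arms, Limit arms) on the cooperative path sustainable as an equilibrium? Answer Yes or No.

Yes

A one-shot deviation gives 19 now, then 10 for 4 periods, then back to 14.
Gain from deviating: (19−14) today; loss: (14−10) in each of the next 4 periods.
No-deviation condition: (14−10)(δ+…+δ^4) ≥ 19−14, i.e. δ+…+δ^4 ≥ 5/4.
At δ = 2/3: δ+…+δ^4 = 1.6049 ≥ 1.2500.
So cooperation is sustainable.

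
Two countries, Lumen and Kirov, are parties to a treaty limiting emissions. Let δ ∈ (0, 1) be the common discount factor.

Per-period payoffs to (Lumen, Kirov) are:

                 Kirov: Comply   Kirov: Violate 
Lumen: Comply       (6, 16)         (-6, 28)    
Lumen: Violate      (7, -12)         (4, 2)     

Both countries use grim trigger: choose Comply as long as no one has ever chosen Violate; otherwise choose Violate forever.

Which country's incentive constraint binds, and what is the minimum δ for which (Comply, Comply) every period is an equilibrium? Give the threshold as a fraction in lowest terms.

Kirov; δ ≥ 6/13

For Lumen: deviation gain 7−6 = 1, per-period punishment loss 6−4 = 2. IC gives δ ≥ 1/3.
For Kirov: gain 12, loss 14 per period, so δ ≥ 12/26 = 6/13.
The tighter constraint is Kirov's, so cooperation needs δ ≥ 6/13.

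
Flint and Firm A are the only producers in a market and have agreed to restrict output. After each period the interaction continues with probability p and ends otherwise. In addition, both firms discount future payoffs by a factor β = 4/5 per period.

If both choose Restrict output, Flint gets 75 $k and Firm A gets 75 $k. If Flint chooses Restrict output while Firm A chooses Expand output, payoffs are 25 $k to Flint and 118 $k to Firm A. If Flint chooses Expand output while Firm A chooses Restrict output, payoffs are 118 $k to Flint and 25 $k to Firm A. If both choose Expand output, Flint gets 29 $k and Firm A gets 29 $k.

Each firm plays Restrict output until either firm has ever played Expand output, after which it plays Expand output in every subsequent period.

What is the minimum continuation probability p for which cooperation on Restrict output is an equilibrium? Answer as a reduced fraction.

Expected continuation weight on next period's payoff is β·p = 4/5·p, which plays the role of the discount factor.
Cooperation requires 4/5·p ≥ (118−75)/(118−29) = 43/89, hence p ≥ 215/356.

215/356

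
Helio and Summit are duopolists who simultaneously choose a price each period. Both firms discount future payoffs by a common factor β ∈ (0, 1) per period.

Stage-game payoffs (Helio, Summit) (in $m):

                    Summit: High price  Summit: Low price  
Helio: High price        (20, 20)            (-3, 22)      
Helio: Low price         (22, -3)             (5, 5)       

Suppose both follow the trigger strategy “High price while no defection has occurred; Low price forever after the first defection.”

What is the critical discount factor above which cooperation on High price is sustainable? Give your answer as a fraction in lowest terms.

2/17

Under grim trigger the critical discount factor is (T−C)/(T−P) with T = 22, C = 20, P = 5.
β* = (22−20)/(22−5) = 2/17.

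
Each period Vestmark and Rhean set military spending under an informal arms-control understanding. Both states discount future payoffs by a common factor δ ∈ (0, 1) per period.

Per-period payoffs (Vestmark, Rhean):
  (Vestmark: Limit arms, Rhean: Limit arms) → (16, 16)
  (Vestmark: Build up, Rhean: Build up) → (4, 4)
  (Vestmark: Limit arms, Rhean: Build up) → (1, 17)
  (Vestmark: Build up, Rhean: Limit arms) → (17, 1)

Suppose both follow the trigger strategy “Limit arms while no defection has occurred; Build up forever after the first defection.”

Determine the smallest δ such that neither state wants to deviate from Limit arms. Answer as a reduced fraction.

16/(1−δ) ≥ 17 + 4δ/(1−δ)
16 ≥ 17 − 13δ
δ ≥ 1/13.

1/13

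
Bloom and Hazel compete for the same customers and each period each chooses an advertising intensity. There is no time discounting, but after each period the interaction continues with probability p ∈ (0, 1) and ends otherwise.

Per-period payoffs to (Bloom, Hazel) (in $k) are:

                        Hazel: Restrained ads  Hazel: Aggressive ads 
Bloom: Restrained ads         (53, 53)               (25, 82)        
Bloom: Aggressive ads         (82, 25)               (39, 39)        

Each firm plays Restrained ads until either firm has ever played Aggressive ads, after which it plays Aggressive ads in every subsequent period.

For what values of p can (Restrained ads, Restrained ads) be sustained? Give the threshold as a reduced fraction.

With no time discounting, the continuation probability p plays the role of the discount factor.
Grim-trigger IC: 53/(1−p) ≥ 82 + 39p/(1−p) ⇒ p ≥ (82−53)/(82−39) = 29/43.

29/43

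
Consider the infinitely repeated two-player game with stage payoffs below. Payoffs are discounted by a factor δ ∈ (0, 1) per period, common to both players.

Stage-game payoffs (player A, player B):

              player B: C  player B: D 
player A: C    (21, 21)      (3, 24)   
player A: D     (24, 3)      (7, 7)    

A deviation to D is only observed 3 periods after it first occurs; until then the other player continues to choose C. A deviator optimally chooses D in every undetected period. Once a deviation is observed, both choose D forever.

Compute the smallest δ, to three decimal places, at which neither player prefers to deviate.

0.561

Deviating for the 3 undetected periods gains 24−21 = 3 per period over cooperation, then loses 21−7 = 14 per period forever once punishment starts.
Gain: 3(1 + δ + … + δ^2); loss: 14·δ^3/(1−δ).
No profitable deviation ⇔ 3(1−δ^3) ≤ 14·δ^3, i.e. δ^3 ≥ 3/(3+14) = 3/17.
Hence δ ≥ (3/17)^(1/3) ≈ 0.561.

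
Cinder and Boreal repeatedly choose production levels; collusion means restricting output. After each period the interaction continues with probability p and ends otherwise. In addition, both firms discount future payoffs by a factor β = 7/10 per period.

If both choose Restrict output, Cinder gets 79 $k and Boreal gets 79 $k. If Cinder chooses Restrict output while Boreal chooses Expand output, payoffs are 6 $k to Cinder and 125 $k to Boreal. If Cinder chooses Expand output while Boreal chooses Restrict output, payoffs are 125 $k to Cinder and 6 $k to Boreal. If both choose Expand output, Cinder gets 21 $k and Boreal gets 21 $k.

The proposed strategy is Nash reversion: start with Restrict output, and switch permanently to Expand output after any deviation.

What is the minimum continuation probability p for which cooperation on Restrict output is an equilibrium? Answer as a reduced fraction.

115/182

Expected continuation weight on next period's payoff is β·p = 7/10·p, which plays the role of the discount factor.
Cooperation requires 7/10·p ≥ (125−79)/(125−21) = 23/52, hence p ≥ 115/182.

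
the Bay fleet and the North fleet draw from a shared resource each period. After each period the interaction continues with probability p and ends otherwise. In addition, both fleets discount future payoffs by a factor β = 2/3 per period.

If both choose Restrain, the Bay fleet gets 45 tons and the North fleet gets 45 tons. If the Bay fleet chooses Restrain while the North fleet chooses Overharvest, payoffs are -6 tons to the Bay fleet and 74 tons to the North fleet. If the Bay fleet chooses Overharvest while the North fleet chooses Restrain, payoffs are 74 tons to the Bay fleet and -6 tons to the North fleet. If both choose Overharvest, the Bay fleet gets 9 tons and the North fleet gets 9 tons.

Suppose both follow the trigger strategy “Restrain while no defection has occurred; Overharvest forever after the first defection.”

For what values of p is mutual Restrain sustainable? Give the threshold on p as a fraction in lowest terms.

With continuation probability p and discount β, the effective per-period discount factor is βp.
Grim-trigger IC: βp ≥ (74−45)/(74−9) = 29/65.
So p ≥ (29/65)/(2/3) = 87/130.

87/130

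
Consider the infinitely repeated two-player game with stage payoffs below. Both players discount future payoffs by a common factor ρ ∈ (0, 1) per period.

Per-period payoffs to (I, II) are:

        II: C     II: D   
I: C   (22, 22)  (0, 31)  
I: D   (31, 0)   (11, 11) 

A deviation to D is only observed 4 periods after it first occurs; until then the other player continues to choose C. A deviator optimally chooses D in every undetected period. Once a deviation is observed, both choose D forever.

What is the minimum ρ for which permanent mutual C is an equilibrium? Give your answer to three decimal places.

The best deviation is to choose D for all 4 undetected periods, earning 31 each, then 11 forever once detected.
Deviation value: 31(1−ρ^4)/(1−ρ) + 11ρ^4/(1−ρ); cooperation value: 22/(1−ρ).
IC: 22 ≥ 31(1−ρ^4) + 11ρ^4 = 31 − 20ρ^4.
So ρ^4 ≥ 9/20, giving ρ ≥ (9/20)^(1/4) ≈ 0.819.

0.819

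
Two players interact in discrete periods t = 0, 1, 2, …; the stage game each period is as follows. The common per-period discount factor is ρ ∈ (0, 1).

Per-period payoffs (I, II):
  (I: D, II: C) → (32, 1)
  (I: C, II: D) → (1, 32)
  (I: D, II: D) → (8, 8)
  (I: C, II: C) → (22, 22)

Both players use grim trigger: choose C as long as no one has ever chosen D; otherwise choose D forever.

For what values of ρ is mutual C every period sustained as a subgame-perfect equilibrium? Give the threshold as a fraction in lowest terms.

One-period gain from deviating is 32 − 22 = 10. The loss is 22 − 8 = 14 in every subsequent period, with present value 14·ρ/(1−ρ).
Deviation is unprofitable when 14·ρ/(1−ρ) ≥ 10, i.e. ρ/(1−ρ) ≥ 5/7.
Equivalently ρ ≥ 10/(10+14) = 5/12.

5/12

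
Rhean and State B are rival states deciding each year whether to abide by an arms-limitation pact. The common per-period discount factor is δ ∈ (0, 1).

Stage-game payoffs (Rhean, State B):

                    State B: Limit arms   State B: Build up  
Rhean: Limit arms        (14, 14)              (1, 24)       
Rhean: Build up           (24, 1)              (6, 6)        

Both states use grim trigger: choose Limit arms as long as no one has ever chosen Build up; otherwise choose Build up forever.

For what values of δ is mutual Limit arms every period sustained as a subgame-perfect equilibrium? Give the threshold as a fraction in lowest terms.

5/9

One-period gain from deviating is 24 − 14 = 10. The loss is 14 − 6 = 8 in every subsequent period, with present value 8·δ/(1−δ).
Deviation is unprofitable when 8·δ/(1−δ) ≥ 10, i.e. δ/(1−δ) ≥ 5/4.
Equivalently δ ≥ 10/(10+8) = 5/9.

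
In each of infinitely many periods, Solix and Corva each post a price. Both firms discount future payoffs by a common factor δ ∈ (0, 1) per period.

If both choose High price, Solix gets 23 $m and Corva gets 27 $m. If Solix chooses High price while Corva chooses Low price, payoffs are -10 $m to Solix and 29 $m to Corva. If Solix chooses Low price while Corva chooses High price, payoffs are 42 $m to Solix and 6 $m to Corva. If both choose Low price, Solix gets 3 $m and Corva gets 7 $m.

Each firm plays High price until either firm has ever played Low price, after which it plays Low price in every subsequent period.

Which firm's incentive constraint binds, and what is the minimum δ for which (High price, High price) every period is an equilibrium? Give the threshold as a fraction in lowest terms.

Solix; δ ≥ 19/39

Solix's threshold: (42−23)/(42−3) = 19/39.
Corva's threshold: (29−27)/(29−7) = 1/11.
19/39 > 1/11, so Solix binds and δ* = 19/39.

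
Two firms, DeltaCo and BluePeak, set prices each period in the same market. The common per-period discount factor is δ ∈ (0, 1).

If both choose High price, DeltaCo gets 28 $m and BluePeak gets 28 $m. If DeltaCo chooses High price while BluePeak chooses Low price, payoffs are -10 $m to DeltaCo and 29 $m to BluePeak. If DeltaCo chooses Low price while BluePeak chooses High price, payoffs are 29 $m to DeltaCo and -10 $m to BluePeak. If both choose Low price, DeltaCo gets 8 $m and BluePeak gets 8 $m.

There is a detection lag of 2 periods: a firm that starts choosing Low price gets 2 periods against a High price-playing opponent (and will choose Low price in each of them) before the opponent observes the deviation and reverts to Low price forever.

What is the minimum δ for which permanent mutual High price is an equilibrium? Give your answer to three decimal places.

A deviator earns 29 for 2 periods, then 8 forever; cooperating earns 28 forever. Multiplying the IC by (1−δ):
28 ≥ 29(1−δ^2) + 8δ^2, so 21·δ^2 ≥ 1 and δ^2 ≥ 1/21.
δ ≥ (1/21)^(1/2) ≈ 0.218.

0.218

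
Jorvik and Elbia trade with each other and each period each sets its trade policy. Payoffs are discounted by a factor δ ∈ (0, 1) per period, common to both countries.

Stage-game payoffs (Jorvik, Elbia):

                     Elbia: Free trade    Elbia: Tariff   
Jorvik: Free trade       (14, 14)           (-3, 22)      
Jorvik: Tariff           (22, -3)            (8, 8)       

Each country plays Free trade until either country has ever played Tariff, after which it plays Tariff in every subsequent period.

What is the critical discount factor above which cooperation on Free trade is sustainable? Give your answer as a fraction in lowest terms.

4/7

Under grim trigger the critical discount factor is (T−C)/(T−P) with T = 22, C = 14, P = 8.
δ* = (22−14)/(22−8) = 8/14 = 4/7.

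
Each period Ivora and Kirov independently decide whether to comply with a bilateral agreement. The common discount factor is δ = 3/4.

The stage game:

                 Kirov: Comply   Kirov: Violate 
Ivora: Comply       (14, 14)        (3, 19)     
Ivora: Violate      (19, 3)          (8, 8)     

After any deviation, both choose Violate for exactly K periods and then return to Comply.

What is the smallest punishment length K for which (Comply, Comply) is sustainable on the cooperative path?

2

Need Σ_{k=1}^{K} δ^k ≥ (19−14)/(14−8) = 0.8333 at δ = 3/4.
At K = 1 the sum is 0.7500 < 0.8333; at K = 2 it is 1.3125 ≥ 0.8333.
So the minimum punishment length is K = 2.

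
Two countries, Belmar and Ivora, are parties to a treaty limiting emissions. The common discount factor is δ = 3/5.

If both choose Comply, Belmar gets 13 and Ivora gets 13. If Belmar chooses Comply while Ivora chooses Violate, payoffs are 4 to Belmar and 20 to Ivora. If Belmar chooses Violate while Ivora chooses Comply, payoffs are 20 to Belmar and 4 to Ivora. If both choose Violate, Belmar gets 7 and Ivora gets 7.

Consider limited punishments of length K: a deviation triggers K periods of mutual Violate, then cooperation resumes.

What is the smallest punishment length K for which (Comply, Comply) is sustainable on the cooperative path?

3

IC: δ(1−δ^K)/(1−δ) ≥ (20−13)/(13−7) = 7/6.
With δ = 3/5: need 1 − δ^K ≥ 7/6·(1−3/5)/(3/5), i.e. δ^K ≤ 0.2222.
Since (3/5)^2 = 0.3600 and (3/5)^3 = 0.2160, the smallest such K is 3.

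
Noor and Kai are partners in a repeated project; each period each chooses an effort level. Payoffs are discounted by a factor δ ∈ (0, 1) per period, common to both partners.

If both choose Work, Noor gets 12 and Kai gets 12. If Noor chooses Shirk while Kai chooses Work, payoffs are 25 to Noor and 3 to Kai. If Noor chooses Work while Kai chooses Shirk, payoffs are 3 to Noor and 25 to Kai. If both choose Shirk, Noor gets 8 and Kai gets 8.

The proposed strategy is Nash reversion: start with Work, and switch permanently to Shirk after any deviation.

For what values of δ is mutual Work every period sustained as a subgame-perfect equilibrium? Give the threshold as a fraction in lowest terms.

Under grim trigger the critical discount factor is (T−C)/(T−P) with T = 25, C = 12, P = 8.
δ* = (25−12)/(25−8) = 13/17.

13/17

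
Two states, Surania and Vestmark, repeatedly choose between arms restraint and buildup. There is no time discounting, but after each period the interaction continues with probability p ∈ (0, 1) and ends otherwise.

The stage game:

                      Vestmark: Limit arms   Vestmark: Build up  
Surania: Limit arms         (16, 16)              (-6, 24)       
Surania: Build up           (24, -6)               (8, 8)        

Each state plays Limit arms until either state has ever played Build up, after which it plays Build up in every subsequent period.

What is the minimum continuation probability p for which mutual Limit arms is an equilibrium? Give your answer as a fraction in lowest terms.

1/2

Expected cooperation value is 16 + p·16 + p²·16 + … = 16/(1−p); deviation gives 24 + p·8/(1−p).
16 ≥ 24(1−p) + 8p ⇒ 16p ≥ 8 ⇒ p ≥ 8/16 = 1/2.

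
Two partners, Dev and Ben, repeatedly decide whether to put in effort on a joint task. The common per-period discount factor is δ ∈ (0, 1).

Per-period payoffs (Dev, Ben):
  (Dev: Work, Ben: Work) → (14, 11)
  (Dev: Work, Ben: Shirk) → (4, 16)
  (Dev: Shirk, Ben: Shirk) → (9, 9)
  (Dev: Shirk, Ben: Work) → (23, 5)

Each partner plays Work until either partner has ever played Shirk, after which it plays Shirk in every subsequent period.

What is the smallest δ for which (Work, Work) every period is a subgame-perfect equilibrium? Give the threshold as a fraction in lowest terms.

For Dev: deviation gain 23−14 = 9, per-period punishment loss 14−9 = 5. IC gives δ ≥ 9/14.
For Ben: gain 5, loss 2 per period, so δ ≥ 5/7.
The tighter constraint is Ben's, so cooperation needs δ ≥ 5/7.

5/7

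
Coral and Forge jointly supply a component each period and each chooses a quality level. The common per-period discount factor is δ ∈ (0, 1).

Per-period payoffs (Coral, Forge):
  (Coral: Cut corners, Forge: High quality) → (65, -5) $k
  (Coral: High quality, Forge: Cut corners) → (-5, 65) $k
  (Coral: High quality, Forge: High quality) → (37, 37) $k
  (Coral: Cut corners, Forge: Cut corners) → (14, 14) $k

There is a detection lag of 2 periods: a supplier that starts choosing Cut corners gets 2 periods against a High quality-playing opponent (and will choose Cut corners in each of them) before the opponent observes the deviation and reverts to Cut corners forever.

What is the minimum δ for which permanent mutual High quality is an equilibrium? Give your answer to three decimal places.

0.741

Deviating for the 2 undetected periods gains 65−37 = 28 per period over cooperation, then loses 37−14 = 23 per period forever once punishment starts.
Gain: 28(1 + δ + … + δ^1); loss: 23·δ^2/(1−δ).
No profitable deviation ⇔ 28(1−δ^2) ≤ 23·δ^2, i.e. δ^2 ≥ 28/(28+23) = 28/51.
Hence δ ≥ (28/51)^(1/2) ≈ 0.741.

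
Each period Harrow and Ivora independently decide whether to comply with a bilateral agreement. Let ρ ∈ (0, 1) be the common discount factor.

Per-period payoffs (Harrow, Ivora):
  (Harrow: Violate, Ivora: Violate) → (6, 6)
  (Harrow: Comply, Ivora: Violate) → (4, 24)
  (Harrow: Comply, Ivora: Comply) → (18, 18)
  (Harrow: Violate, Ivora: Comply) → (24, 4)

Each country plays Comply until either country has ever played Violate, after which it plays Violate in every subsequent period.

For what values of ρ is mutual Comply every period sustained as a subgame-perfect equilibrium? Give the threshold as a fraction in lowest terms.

1/3

Under grim trigger the critical discount factor is (T−C)/(T−P) with T = 24, C = 18, P = 6.
ρ* = (24−18)/(24−6) = 6/18 = 1/3.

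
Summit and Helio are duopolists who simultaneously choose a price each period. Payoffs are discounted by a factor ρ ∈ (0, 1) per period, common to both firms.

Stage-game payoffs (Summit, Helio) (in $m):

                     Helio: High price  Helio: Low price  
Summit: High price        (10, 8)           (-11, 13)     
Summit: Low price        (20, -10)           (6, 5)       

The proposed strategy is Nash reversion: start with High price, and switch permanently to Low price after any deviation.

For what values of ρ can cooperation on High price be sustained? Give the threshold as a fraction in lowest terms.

For Summit: deviation gain 20−10 = 10, per-period punishment loss 10−6 = 4. IC gives ρ ≥ 10/14 = 5/7.
For Helio: gain 5, loss 3 per period, so ρ ≥ 5/8.
The tighter constraint is Summit's, so cooperation needs ρ ≥ 5/7.

5/7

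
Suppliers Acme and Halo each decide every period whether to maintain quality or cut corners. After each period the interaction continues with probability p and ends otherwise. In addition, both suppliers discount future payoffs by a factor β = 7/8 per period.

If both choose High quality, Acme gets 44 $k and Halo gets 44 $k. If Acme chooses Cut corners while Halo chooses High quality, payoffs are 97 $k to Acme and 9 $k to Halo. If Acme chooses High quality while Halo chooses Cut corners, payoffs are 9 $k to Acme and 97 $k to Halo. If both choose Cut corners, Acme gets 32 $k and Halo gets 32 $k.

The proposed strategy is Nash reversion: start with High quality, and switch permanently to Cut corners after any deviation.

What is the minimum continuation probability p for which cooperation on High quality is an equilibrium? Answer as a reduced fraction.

424/455

With continuation probability p and discount β, the effective per-period discount factor is βp.
Grim-trigger IC: βp ≥ (97−44)/(97−32) = 53/65.
So p ≥ (53/65)/(7/8) = 424/455.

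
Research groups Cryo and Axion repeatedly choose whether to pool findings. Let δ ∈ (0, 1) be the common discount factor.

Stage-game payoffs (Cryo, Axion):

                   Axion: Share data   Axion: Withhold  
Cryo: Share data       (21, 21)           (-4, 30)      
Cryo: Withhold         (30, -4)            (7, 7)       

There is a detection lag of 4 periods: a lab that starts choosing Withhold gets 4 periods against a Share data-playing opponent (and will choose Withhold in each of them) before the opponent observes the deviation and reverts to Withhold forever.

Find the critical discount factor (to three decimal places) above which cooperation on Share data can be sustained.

The best deviation is to choose Withhold for all 4 undetected periods, earning 30 each, then 7 forever once detected.
Deviation value: 30(1−δ^4)/(1−δ) + 7δ^4/(1−δ); cooperation value: 21/(1−δ).
IC: 21 ≥ 30(1−δ^4) + 7δ^4 = 30 − 23δ^4.
So δ^4 ≥ 9/23, giving δ ≥ (9/23)^(1/4) ≈ 0.791.

0.791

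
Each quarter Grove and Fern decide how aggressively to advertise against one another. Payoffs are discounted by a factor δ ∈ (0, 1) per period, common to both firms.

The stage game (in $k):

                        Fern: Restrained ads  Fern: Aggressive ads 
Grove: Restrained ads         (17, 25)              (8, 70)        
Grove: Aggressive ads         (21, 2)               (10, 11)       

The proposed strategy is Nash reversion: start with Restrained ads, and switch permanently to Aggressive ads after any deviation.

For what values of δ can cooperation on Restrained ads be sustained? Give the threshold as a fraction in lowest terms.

Grove: cooperation gives 17 each period; deviation gives 21 once then 10 forever.
  17/(1−δ) ≥ 21 + 10δ/(1−δ) ⇒ δ ≥ 4/11.
Fern: cooperation gives 25 each period; deviation gives 70 once then 11 forever.
  δ ≥ 45/59.
Both must hold, so the binding constraint is Fern's: δ ≥ 45/59.

45/59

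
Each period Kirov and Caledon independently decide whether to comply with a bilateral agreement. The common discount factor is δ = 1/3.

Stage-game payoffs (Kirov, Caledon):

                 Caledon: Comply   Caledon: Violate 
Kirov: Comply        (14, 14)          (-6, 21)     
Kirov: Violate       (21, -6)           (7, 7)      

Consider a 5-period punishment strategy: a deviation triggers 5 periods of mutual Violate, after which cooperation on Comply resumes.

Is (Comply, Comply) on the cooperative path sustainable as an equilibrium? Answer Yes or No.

Comparing payoff streams over the 6 periods until play realigns: cooperate → 14(1+δ+…+δ^5); deviate → 21 + 7(δ+…+δ^5).
Cooperation is sustained iff (14−7)(δ+…+δ^5) ≥ 21−14.
δ+…+δ^5 = 1/3·(1−(1/3)^5)/(1−1/3) = 0.4979, and (21−14)/(14−7) = 1.0000.
0.4979 < 1.0000, so cooperation is not sustainable.

No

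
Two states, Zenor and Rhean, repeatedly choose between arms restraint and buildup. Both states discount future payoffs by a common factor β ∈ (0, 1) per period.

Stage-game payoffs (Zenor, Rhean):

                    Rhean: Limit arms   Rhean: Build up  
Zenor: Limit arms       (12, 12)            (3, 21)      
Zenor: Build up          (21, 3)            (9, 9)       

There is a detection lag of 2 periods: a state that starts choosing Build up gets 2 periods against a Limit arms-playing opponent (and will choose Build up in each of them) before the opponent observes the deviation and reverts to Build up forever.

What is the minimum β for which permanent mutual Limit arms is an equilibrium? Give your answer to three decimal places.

A deviator earns 21 for 2 periods, then 9 forever; cooperating earns 12 forever. Multiplying the IC by (1−β):
12 ≥ 21(1−β^2) + 9β^2, so 12·β^2 ≥ 9 and β^2 ≥ 3/4.
β ≥ (3/4)^(1/2) ≈ 0.866.

0.866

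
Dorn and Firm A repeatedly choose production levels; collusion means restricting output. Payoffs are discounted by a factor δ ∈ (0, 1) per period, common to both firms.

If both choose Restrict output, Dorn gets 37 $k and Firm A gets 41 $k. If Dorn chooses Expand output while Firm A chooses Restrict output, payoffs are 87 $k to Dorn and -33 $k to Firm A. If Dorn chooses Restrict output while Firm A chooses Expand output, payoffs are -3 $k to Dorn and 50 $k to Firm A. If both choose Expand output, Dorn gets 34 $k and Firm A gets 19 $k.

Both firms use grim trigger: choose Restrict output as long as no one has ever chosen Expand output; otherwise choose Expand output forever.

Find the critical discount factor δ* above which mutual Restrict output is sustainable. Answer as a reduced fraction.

Dorn: cooperation gives 37 each period; deviation gives 87 once then 34 forever.
  37/(1−δ) ≥ 87 + 34δ/(1−δ) ⇒ δ ≥ 50/53.
Firm A: cooperation gives 41 each period; deviation gives 50 once then 19 forever.
  δ ≥ 9/31.
Both must hold, so the binding constraint is Dorn's: δ ≥ 50/53.

50/53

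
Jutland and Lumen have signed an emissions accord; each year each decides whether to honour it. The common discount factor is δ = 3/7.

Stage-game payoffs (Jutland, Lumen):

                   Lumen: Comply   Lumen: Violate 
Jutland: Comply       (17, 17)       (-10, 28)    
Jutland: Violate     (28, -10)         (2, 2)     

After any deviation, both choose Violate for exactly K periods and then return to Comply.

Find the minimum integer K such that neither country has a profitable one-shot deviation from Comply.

IC: δ(1−δ^K)/(1−δ) ≥ (28−17)/(17−2) = 11/15.
With δ = 3/7: need 1 − δ^K ≥ 11/15·(1−3/7)/(3/7), i.e. δ^K ≤ 0.0222.
Since (3/7)^4 = 0.0337 and (3/7)^5 = 0.0145, the smallest such K is 5.

5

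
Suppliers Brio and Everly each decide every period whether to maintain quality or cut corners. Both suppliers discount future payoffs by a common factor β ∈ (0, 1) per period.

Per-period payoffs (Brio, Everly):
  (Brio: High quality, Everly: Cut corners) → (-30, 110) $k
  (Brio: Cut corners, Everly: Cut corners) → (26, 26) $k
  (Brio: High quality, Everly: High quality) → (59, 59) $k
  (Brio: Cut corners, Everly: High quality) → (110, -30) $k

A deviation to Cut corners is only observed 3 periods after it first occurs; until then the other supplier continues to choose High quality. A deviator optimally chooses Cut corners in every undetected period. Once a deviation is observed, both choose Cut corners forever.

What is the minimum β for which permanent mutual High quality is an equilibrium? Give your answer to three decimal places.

0.847

Deviating for the 3 undetected periods gains 110−59 = 51 per period over cooperation, then loses 59−26 = 33 per period forever once punishment starts.
Gain: 51(1 + β + … + β^2); loss: 33·β^3/(1−β).
No profitable deviation ⇔ 51(1−β^3) ≤ 33·β^3, i.e. β^3 ≥ 51/(51+33) = 17/28.
Hence β ≥ (17/28)^(1/3) ≈ 0.847.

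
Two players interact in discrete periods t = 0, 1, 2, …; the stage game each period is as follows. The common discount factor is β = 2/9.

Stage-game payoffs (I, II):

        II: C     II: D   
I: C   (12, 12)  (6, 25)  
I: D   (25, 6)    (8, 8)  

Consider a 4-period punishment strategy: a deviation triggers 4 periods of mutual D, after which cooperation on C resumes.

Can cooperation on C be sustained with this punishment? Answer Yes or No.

No

A one-shot deviation gives 25 now, then 8 for 4 periods, then back to 12.
Gain from deviating: (25−12) today; loss: (12−8) in each of the next 4 periods.
No-deviation condition: (12−8)(β+…+β^4) ≥ 25−12, i.e. β+…+β^4 ≥ 13/4.
At β = 2/9: β+…+β^4 = 0.2850 < 3.2500.
So cooperation is not sustainable.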